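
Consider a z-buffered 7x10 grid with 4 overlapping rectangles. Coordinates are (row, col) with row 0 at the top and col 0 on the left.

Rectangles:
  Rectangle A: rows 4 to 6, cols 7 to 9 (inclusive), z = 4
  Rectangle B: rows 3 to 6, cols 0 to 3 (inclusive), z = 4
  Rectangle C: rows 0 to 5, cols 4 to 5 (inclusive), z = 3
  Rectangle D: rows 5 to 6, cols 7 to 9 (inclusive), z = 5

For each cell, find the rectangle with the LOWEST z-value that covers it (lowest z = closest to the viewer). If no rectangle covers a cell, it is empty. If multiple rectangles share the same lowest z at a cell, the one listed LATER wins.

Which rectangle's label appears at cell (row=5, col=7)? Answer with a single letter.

Answer: A

Derivation:
Check cell (5,7):
  A: rows 4-6 cols 7-9 z=4 -> covers; best now A (z=4)
  B: rows 3-6 cols 0-3 -> outside (col miss)
  C: rows 0-5 cols 4-5 -> outside (col miss)
  D: rows 5-6 cols 7-9 z=5 -> covers; best now A (z=4)
Winner: A at z=4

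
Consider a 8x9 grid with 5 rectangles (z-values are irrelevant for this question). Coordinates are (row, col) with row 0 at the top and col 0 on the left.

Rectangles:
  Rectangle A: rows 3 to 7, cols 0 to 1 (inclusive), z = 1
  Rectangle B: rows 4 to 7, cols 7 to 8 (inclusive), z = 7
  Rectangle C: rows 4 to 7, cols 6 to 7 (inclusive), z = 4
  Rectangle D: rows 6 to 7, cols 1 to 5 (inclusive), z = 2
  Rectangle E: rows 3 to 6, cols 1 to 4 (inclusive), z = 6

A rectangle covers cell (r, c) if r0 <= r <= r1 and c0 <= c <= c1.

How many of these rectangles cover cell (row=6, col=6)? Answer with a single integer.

Answer: 1

Derivation:
Check cell (6,6):
  A: rows 3-7 cols 0-1 -> outside (col miss)
  B: rows 4-7 cols 7-8 -> outside (col miss)
  C: rows 4-7 cols 6-7 -> covers
  D: rows 6-7 cols 1-5 -> outside (col miss)
  E: rows 3-6 cols 1-4 -> outside (col miss)
Count covering = 1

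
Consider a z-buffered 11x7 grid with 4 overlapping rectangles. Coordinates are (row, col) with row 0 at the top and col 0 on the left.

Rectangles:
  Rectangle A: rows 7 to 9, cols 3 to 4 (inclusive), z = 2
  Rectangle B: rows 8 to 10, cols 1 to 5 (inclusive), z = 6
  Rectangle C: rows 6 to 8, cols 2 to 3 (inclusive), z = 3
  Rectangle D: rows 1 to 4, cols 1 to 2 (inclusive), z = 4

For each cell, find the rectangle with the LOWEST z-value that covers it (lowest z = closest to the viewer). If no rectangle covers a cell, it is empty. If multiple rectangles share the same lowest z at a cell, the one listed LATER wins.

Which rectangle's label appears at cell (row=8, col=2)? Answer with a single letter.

Answer: C

Derivation:
Check cell (8,2):
  A: rows 7-9 cols 3-4 -> outside (col miss)
  B: rows 8-10 cols 1-5 z=6 -> covers; best now B (z=6)
  C: rows 6-8 cols 2-3 z=3 -> covers; best now C (z=3)
  D: rows 1-4 cols 1-2 -> outside (row miss)
Winner: C at z=3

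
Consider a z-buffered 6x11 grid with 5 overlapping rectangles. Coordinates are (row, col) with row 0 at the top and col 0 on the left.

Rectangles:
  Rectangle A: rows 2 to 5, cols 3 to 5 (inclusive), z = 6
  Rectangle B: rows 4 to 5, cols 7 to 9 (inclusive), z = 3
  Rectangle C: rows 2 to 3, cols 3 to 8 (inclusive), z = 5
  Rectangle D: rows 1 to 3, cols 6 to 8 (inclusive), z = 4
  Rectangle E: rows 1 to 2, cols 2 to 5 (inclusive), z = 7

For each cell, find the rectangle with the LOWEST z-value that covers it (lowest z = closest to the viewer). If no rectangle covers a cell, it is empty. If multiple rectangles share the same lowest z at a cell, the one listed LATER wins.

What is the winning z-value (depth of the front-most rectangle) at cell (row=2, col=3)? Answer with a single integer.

Answer: 5

Derivation:
Check cell (2,3):
  A: rows 2-5 cols 3-5 z=6 -> covers; best now A (z=6)
  B: rows 4-5 cols 7-9 -> outside (row miss)
  C: rows 2-3 cols 3-8 z=5 -> covers; best now C (z=5)
  D: rows 1-3 cols 6-8 -> outside (col miss)
  E: rows 1-2 cols 2-5 z=7 -> covers; best now C (z=5)
Winner: C at z=5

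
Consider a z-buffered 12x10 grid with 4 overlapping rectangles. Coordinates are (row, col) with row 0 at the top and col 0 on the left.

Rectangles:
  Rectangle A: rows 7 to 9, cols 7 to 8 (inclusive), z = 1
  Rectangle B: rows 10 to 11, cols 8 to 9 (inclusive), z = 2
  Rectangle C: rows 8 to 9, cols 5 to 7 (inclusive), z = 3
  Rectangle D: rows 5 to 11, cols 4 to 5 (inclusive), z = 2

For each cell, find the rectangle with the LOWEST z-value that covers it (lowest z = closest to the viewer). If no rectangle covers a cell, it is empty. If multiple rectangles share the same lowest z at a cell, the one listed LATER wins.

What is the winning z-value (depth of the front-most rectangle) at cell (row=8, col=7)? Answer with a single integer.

Answer: 1

Derivation:
Check cell (8,7):
  A: rows 7-9 cols 7-8 z=1 -> covers; best now A (z=1)
  B: rows 10-11 cols 8-9 -> outside (row miss)
  C: rows 8-9 cols 5-7 z=3 -> covers; best now A (z=1)
  D: rows 5-11 cols 4-5 -> outside (col miss)
Winner: A at z=1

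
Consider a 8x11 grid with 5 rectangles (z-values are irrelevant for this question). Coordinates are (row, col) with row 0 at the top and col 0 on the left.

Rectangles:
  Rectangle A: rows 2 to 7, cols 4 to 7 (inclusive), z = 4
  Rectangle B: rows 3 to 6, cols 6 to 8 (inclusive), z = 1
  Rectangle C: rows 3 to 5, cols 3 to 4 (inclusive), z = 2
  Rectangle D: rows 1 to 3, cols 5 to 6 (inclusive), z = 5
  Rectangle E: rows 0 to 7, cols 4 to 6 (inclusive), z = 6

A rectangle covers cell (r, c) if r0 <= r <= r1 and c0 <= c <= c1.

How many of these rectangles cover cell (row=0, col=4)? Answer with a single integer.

Answer: 1

Derivation:
Check cell (0,4):
  A: rows 2-7 cols 4-7 -> outside (row miss)
  B: rows 3-6 cols 6-8 -> outside (row miss)
  C: rows 3-5 cols 3-4 -> outside (row miss)
  D: rows 1-3 cols 5-6 -> outside (row miss)
  E: rows 0-7 cols 4-6 -> covers
Count covering = 1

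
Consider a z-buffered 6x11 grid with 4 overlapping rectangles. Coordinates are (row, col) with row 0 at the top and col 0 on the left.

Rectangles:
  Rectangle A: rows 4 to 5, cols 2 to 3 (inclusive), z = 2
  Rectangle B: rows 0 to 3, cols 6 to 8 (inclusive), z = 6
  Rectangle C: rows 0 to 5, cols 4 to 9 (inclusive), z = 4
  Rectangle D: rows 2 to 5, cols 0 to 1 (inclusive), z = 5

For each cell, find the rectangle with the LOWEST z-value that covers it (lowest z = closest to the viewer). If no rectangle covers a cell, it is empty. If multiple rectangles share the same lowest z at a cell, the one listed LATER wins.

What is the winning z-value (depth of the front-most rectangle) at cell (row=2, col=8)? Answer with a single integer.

Answer: 4

Derivation:
Check cell (2,8):
  A: rows 4-5 cols 2-3 -> outside (row miss)
  B: rows 0-3 cols 6-8 z=6 -> covers; best now B (z=6)
  C: rows 0-5 cols 4-9 z=4 -> covers; best now C (z=4)
  D: rows 2-5 cols 0-1 -> outside (col miss)
Winner: C at z=4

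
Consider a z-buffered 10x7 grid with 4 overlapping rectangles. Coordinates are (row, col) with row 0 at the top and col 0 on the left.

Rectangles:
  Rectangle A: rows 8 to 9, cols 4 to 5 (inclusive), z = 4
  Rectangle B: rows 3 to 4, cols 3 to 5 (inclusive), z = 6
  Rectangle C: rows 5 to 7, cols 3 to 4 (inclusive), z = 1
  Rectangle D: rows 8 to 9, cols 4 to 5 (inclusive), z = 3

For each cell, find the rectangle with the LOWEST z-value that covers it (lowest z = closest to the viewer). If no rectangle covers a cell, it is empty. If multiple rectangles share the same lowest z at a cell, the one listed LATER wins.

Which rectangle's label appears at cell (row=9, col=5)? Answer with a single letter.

Check cell (9,5):
  A: rows 8-9 cols 4-5 z=4 -> covers; best now A (z=4)
  B: rows 3-4 cols 3-5 -> outside (row miss)
  C: rows 5-7 cols 3-4 -> outside (row miss)
  D: rows 8-9 cols 4-5 z=3 -> covers; best now D (z=3)
Winner: D at z=3

Answer: D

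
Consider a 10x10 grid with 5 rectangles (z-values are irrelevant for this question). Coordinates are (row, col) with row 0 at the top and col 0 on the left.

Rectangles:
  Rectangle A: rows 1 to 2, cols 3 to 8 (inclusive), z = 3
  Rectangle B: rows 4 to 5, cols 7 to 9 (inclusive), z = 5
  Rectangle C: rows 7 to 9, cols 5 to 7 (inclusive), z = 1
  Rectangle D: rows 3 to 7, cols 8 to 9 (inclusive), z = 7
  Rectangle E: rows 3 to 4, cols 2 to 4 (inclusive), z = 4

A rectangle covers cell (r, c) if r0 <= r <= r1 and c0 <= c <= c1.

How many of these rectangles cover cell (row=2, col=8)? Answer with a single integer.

Check cell (2,8):
  A: rows 1-2 cols 3-8 -> covers
  B: rows 4-5 cols 7-9 -> outside (row miss)
  C: rows 7-9 cols 5-7 -> outside (row miss)
  D: rows 3-7 cols 8-9 -> outside (row miss)
  E: rows 3-4 cols 2-4 -> outside (row miss)
Count covering = 1

Answer: 1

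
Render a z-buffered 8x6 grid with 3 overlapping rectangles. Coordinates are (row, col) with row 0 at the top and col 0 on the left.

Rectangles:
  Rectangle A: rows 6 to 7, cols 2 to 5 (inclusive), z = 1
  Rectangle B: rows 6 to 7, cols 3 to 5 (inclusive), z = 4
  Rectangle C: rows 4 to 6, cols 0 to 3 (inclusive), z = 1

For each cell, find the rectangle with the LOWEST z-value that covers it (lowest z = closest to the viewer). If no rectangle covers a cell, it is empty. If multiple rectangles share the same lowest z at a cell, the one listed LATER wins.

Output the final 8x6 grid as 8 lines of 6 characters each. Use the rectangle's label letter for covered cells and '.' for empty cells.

......
......
......
......
CCCC..
CCCC..
CCCCAA
..AAAA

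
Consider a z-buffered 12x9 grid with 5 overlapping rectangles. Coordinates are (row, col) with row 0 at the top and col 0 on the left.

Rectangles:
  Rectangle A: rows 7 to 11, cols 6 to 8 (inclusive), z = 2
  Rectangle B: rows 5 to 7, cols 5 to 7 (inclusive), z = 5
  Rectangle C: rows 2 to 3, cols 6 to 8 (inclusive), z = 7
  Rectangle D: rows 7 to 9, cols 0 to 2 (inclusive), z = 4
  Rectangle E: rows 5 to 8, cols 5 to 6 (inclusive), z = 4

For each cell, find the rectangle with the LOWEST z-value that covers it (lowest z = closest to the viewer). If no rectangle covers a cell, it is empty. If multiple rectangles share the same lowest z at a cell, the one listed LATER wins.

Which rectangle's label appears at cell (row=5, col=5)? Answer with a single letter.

Check cell (5,5):
  A: rows 7-11 cols 6-8 -> outside (row miss)
  B: rows 5-7 cols 5-7 z=5 -> covers; best now B (z=5)
  C: rows 2-3 cols 6-8 -> outside (row miss)
  D: rows 7-9 cols 0-2 -> outside (row miss)
  E: rows 5-8 cols 5-6 z=4 -> covers; best now E (z=4)
Winner: E at z=4

Answer: E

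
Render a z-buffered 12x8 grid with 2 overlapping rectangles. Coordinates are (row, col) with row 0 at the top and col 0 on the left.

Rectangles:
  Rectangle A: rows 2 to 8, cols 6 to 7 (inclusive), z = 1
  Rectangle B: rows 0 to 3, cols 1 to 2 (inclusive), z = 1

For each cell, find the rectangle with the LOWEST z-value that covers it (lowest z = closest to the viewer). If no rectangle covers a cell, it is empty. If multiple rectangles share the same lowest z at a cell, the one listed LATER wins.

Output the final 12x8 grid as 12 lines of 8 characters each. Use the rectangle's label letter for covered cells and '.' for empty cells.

.BB.....
.BB.....
.BB...AA
.BB...AA
......AA
......AA
......AA
......AA
......AA
........
........
........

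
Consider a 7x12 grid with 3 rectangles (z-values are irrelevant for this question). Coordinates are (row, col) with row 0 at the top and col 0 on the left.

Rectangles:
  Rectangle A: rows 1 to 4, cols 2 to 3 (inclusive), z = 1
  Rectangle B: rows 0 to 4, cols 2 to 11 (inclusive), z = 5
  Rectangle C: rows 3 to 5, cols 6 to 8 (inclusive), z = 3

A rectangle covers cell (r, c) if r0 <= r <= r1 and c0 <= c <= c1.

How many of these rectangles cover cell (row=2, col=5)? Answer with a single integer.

Check cell (2,5):
  A: rows 1-4 cols 2-3 -> outside (col miss)
  B: rows 0-4 cols 2-11 -> covers
  C: rows 3-5 cols 6-8 -> outside (row miss)
Count covering = 1

Answer: 1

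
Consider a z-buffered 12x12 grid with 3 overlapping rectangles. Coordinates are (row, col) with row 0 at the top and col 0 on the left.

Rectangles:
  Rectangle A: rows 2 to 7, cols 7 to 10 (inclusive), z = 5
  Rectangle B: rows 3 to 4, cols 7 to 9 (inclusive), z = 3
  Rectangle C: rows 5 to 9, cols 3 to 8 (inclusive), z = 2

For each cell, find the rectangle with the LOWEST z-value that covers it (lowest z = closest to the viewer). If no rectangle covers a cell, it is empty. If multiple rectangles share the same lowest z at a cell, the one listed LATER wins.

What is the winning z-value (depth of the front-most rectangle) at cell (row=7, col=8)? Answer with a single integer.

Check cell (7,8):
  A: rows 2-7 cols 7-10 z=5 -> covers; best now A (z=5)
  B: rows 3-4 cols 7-9 -> outside (row miss)
  C: rows 5-9 cols 3-8 z=2 -> covers; best now C (z=2)
Winner: C at z=2

Answer: 2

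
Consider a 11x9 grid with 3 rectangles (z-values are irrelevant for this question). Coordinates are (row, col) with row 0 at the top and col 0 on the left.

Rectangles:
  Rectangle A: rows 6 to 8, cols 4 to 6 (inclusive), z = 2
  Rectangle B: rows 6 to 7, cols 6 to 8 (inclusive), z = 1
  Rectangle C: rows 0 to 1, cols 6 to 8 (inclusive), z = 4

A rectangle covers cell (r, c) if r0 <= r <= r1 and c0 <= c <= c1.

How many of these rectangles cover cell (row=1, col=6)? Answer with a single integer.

Check cell (1,6):
  A: rows 6-8 cols 4-6 -> outside (row miss)
  B: rows 6-7 cols 6-8 -> outside (row miss)
  C: rows 0-1 cols 6-8 -> covers
Count covering = 1

Answer: 1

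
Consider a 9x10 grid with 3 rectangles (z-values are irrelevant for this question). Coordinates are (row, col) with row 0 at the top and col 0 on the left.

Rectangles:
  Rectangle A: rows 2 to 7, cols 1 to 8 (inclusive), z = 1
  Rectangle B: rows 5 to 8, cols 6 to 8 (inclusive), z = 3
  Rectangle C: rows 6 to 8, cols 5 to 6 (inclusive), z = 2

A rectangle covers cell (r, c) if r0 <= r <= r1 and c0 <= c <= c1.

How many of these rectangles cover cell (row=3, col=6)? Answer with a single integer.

Check cell (3,6):
  A: rows 2-7 cols 1-8 -> covers
  B: rows 5-8 cols 6-8 -> outside (row miss)
  C: rows 6-8 cols 5-6 -> outside (row miss)
Count covering = 1

Answer: 1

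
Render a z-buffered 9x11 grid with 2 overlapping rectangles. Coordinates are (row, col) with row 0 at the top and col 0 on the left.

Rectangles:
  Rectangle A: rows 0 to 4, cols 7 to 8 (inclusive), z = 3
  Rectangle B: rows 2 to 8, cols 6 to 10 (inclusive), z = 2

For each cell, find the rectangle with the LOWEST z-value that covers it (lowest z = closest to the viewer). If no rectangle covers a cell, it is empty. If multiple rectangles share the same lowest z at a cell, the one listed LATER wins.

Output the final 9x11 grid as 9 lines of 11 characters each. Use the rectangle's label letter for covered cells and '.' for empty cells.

.......AA..
.......AA..
......BBBBB
......BBBBB
......BBBBB
......BBBBB
......BBBBB
......BBBBB
......BBBBB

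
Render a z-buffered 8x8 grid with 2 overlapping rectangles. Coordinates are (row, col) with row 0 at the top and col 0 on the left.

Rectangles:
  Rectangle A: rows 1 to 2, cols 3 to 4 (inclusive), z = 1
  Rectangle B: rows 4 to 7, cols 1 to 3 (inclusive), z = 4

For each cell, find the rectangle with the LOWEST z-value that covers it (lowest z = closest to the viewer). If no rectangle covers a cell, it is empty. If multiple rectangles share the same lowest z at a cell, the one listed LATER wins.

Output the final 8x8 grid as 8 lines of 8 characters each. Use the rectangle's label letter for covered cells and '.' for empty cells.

........
...AA...
...AA...
........
.BBB....
.BBB....
.BBB....
.BBB....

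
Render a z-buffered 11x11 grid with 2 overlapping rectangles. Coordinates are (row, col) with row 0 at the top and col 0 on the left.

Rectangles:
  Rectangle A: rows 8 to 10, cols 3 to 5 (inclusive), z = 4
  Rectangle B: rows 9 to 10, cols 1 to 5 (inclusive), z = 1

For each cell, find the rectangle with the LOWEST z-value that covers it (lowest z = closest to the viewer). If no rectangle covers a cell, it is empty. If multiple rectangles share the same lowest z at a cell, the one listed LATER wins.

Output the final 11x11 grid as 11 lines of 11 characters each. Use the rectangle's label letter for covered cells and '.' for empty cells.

...........
...........
...........
...........
...........
...........
...........
...........
...AAA.....
.BBBBB.....
.BBBBB.....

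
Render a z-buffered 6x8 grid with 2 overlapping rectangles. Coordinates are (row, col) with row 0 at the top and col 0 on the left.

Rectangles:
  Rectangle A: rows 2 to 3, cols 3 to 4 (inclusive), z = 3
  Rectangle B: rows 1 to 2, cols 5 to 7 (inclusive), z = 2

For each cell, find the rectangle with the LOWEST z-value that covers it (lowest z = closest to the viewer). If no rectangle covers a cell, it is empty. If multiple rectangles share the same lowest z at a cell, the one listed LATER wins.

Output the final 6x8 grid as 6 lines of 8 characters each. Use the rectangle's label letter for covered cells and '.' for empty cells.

........
.....BBB
...AABBB
...AA...
........
........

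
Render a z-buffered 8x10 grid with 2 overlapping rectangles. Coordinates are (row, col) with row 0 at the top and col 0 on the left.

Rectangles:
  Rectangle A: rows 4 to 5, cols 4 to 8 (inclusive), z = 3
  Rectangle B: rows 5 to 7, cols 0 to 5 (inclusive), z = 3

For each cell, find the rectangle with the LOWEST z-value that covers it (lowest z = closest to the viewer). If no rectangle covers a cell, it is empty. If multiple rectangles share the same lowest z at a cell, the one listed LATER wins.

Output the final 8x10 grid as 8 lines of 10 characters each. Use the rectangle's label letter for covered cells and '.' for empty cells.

..........
..........
..........
..........
....AAAAA.
BBBBBBAAA.
BBBBBB....
BBBBBB....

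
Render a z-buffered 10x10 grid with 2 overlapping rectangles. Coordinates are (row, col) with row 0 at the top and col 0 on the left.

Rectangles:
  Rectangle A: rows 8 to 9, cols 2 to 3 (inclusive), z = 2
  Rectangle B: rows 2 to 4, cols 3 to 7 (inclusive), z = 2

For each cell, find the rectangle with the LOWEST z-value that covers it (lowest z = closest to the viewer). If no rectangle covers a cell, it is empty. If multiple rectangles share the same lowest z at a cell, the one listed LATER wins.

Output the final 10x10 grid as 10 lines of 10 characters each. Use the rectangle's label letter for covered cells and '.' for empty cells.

..........
..........
...BBBBB..
...BBBBB..
...BBBBB..
..........
..........
..........
..AA......
..AA......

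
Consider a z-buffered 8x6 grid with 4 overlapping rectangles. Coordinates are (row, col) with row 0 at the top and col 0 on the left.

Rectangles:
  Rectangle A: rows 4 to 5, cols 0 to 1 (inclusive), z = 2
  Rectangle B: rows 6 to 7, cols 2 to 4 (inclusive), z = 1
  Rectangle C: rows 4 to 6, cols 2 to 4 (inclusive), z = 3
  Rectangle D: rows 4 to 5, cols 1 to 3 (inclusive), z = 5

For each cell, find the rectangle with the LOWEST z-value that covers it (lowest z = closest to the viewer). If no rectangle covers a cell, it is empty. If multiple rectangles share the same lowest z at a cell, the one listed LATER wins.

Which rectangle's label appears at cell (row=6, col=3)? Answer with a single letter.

Answer: B

Derivation:
Check cell (6,3):
  A: rows 4-5 cols 0-1 -> outside (row miss)
  B: rows 6-7 cols 2-4 z=1 -> covers; best now B (z=1)
  C: rows 4-6 cols 2-4 z=3 -> covers; best now B (z=1)
  D: rows 4-5 cols 1-3 -> outside (row miss)
Winner: B at z=1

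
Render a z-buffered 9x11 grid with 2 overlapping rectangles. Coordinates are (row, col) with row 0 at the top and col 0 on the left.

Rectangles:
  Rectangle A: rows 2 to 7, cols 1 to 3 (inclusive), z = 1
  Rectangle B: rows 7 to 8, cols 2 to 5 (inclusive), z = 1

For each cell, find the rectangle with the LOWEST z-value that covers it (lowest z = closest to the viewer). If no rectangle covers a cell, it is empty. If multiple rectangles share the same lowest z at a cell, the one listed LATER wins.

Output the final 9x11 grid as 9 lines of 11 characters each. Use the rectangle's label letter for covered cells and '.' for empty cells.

...........
...........
.AAA.......
.AAA.......
.AAA.......
.AAA.......
.AAA.......
.ABBBB.....
..BBBB.....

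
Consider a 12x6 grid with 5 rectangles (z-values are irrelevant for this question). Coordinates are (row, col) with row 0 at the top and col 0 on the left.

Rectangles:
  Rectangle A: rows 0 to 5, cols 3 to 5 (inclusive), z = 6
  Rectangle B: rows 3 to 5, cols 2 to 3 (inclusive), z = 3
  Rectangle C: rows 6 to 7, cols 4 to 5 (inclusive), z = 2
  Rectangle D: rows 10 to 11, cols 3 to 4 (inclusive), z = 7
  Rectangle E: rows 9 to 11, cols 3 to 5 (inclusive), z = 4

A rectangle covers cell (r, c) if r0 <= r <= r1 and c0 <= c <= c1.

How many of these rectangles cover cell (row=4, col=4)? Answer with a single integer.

Check cell (4,4):
  A: rows 0-5 cols 3-5 -> covers
  B: rows 3-5 cols 2-3 -> outside (col miss)
  C: rows 6-7 cols 4-5 -> outside (row miss)
  D: rows 10-11 cols 3-4 -> outside (row miss)
  E: rows 9-11 cols 3-5 -> outside (row miss)
Count covering = 1

Answer: 1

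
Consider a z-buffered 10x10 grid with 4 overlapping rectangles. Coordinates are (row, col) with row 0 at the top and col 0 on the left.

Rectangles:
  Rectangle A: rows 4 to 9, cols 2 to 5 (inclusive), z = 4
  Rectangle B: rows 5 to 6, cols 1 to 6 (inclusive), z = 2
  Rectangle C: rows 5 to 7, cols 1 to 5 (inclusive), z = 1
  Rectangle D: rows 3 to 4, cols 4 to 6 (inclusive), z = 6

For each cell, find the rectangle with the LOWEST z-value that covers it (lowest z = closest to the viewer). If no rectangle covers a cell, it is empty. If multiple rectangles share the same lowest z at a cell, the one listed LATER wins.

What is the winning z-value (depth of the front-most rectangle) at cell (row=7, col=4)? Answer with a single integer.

Answer: 1

Derivation:
Check cell (7,4):
  A: rows 4-9 cols 2-5 z=4 -> covers; best now A (z=4)
  B: rows 5-6 cols 1-6 -> outside (row miss)
  C: rows 5-7 cols 1-5 z=1 -> covers; best now C (z=1)
  D: rows 3-4 cols 4-6 -> outside (row miss)
Winner: C at z=1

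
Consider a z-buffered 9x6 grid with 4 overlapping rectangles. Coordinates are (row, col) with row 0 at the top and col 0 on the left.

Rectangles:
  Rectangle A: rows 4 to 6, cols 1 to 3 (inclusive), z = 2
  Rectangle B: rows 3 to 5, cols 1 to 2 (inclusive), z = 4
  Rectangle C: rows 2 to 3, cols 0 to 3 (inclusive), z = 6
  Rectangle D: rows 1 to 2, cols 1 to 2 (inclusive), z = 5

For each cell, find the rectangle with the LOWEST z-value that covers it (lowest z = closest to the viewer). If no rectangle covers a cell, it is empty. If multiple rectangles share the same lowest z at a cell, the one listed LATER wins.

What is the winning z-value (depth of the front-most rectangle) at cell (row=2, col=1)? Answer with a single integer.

Answer: 5

Derivation:
Check cell (2,1):
  A: rows 4-6 cols 1-3 -> outside (row miss)
  B: rows 3-5 cols 1-2 -> outside (row miss)
  C: rows 2-3 cols 0-3 z=6 -> covers; best now C (z=6)
  D: rows 1-2 cols 1-2 z=5 -> covers; best now D (z=5)
Winner: D at z=5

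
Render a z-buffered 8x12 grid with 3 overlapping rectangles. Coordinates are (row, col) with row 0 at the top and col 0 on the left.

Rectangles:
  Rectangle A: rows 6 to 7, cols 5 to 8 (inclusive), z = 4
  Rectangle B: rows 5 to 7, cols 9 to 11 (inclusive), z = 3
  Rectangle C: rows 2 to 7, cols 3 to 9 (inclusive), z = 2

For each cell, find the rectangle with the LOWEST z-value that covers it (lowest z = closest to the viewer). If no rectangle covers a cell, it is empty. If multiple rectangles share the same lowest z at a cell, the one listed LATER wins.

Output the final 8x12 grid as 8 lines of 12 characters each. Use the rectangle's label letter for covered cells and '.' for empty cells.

............
............
...CCCCCCC..
...CCCCCCC..
...CCCCCCC..
...CCCCCCCBB
...CCCCCCCBB
...CCCCCCCBB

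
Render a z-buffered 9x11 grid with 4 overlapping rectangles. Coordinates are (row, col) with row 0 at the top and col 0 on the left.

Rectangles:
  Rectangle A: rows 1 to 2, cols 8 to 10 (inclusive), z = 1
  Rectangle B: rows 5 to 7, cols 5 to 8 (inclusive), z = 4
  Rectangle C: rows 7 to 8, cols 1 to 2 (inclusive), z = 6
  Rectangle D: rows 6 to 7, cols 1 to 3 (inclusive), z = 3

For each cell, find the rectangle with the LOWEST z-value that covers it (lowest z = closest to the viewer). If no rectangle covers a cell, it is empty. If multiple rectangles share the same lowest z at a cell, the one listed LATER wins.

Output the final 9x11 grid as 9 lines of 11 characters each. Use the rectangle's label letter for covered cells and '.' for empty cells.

...........
........AAA
........AAA
...........
...........
.....BBBB..
.DDD.BBBB..
.DDD.BBBB..
.CC........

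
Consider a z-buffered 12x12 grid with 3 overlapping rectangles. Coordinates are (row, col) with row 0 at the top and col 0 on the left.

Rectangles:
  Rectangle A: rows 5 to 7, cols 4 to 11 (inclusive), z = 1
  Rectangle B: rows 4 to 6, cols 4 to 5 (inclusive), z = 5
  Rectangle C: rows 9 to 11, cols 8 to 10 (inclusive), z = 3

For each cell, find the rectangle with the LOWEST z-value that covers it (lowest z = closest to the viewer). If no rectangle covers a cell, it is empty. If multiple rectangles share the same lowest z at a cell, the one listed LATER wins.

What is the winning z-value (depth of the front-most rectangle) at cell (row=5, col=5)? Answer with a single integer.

Check cell (5,5):
  A: rows 5-7 cols 4-11 z=1 -> covers; best now A (z=1)
  B: rows 4-6 cols 4-5 z=5 -> covers; best now A (z=1)
  C: rows 9-11 cols 8-10 -> outside (row miss)
Winner: A at z=1

Answer: 1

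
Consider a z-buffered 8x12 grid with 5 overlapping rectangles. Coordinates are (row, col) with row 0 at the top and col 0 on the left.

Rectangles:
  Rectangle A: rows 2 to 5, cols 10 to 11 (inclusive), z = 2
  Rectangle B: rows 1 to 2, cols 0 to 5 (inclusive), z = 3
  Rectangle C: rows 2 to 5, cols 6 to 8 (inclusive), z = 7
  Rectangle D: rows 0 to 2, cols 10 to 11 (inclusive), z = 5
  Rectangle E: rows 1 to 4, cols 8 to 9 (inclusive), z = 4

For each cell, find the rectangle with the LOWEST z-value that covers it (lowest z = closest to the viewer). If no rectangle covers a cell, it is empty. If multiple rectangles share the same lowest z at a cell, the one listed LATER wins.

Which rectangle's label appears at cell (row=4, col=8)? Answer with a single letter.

Check cell (4,8):
  A: rows 2-5 cols 10-11 -> outside (col miss)
  B: rows 1-2 cols 0-5 -> outside (row miss)
  C: rows 2-5 cols 6-8 z=7 -> covers; best now C (z=7)
  D: rows 0-2 cols 10-11 -> outside (row miss)
  E: rows 1-4 cols 8-9 z=4 -> covers; best now E (z=4)
Winner: E at z=4

Answer: E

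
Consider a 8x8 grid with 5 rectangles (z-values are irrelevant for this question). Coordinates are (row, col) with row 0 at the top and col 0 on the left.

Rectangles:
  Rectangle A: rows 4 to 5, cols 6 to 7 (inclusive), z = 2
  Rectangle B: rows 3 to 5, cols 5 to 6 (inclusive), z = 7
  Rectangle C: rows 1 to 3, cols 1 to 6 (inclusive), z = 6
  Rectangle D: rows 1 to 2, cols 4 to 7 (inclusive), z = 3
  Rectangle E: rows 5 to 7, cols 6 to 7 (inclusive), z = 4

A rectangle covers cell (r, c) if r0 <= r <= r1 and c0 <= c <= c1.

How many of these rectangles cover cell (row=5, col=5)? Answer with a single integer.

Check cell (5,5):
  A: rows 4-5 cols 6-7 -> outside (col miss)
  B: rows 3-5 cols 5-6 -> covers
  C: rows 1-3 cols 1-6 -> outside (row miss)
  D: rows 1-2 cols 4-7 -> outside (row miss)
  E: rows 5-7 cols 6-7 -> outside (col miss)
Count covering = 1

Answer: 1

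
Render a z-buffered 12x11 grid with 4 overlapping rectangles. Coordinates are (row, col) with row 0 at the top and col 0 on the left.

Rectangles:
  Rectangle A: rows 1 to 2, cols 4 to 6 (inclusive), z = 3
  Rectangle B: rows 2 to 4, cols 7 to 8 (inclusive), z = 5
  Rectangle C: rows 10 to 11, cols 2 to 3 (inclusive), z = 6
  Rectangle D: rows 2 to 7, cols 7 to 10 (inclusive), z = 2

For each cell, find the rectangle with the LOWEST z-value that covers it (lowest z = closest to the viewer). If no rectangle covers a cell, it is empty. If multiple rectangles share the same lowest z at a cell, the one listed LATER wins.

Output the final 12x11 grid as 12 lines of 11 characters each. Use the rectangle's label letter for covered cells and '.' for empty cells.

...........
....AAA....
....AAADDDD
.......DDDD
.......DDDD
.......DDDD
.......DDDD
.......DDDD
...........
...........
..CC.......
..CC.......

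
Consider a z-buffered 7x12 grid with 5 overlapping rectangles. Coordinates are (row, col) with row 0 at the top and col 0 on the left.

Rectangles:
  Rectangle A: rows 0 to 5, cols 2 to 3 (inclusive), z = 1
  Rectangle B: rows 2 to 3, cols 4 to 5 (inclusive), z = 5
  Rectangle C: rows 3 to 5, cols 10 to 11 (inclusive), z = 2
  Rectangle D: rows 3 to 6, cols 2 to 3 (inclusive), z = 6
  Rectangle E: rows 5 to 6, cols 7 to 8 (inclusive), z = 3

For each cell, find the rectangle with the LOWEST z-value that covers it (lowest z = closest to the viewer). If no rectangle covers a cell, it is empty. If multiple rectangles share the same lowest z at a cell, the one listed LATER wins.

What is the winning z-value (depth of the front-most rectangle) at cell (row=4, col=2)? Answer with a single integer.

Check cell (4,2):
  A: rows 0-5 cols 2-3 z=1 -> covers; best now A (z=1)
  B: rows 2-3 cols 4-5 -> outside (row miss)
  C: rows 3-5 cols 10-11 -> outside (col miss)
  D: rows 3-6 cols 2-3 z=6 -> covers; best now A (z=1)
  E: rows 5-6 cols 7-8 -> outside (row miss)
Winner: A at z=1

Answer: 1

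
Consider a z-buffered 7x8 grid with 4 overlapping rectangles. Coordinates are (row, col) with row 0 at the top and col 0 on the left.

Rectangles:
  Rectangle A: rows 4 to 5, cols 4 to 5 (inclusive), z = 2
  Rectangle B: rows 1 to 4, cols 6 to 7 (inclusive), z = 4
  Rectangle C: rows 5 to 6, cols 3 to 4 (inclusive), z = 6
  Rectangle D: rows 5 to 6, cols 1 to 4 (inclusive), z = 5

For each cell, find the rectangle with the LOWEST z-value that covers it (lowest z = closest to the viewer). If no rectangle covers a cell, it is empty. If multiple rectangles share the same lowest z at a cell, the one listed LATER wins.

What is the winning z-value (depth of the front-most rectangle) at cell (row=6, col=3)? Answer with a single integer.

Answer: 5

Derivation:
Check cell (6,3):
  A: rows 4-5 cols 4-5 -> outside (row miss)
  B: rows 1-4 cols 6-7 -> outside (row miss)
  C: rows 5-6 cols 3-4 z=6 -> covers; best now C (z=6)
  D: rows 5-6 cols 1-4 z=5 -> covers; best now D (z=5)
Winner: D at z=5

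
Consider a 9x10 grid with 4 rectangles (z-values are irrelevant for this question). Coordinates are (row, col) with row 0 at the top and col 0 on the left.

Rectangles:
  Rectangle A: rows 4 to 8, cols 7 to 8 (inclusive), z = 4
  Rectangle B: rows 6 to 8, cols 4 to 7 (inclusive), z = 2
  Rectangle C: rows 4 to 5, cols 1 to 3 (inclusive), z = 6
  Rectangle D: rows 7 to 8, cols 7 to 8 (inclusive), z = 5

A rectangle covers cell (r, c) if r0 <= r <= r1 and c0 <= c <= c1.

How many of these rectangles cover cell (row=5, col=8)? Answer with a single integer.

Answer: 1

Derivation:
Check cell (5,8):
  A: rows 4-8 cols 7-8 -> covers
  B: rows 6-8 cols 4-7 -> outside (row miss)
  C: rows 4-5 cols 1-3 -> outside (col miss)
  D: rows 7-8 cols 7-8 -> outside (row miss)
Count covering = 1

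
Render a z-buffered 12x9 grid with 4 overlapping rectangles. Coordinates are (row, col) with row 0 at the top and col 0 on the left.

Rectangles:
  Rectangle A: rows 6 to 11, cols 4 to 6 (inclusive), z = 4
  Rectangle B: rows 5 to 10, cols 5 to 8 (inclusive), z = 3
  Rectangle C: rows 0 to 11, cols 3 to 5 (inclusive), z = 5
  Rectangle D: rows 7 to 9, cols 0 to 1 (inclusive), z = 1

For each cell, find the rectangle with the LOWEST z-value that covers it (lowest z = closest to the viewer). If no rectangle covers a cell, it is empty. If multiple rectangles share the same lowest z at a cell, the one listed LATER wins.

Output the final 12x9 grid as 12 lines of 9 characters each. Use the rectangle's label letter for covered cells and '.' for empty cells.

...CCC...
...CCC...
...CCC...
...CCC...
...CCC...
...CCBBBB
...CABBBB
DD.CABBBB
DD.CABBBB
DD.CABBBB
...CABBBB
...CAAA..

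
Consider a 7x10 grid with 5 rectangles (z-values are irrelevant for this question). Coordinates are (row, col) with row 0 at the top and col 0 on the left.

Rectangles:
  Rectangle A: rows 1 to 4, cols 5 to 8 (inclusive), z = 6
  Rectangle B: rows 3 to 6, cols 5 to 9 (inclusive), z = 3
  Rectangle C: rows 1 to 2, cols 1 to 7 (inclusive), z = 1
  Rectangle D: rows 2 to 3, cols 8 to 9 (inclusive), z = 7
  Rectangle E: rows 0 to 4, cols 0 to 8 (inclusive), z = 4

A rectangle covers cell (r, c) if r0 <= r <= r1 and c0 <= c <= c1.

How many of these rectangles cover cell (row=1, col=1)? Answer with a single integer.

Answer: 2

Derivation:
Check cell (1,1):
  A: rows 1-4 cols 5-8 -> outside (col miss)
  B: rows 3-6 cols 5-9 -> outside (row miss)
  C: rows 1-2 cols 1-7 -> covers
  D: rows 2-3 cols 8-9 -> outside (row miss)
  E: rows 0-4 cols 0-8 -> covers
Count covering = 2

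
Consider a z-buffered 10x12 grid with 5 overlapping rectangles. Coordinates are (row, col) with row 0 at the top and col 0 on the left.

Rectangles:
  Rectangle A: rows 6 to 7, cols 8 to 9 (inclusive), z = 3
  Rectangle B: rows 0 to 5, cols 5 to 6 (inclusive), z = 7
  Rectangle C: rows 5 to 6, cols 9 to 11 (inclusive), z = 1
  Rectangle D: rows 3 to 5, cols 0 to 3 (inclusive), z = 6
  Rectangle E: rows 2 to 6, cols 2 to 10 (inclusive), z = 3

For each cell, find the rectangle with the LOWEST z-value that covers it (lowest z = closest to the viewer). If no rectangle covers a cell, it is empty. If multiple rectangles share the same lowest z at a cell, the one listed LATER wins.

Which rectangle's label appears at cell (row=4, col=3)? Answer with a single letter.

Answer: E

Derivation:
Check cell (4,3):
  A: rows 6-7 cols 8-9 -> outside (row miss)
  B: rows 0-5 cols 5-6 -> outside (col miss)
  C: rows 5-6 cols 9-11 -> outside (row miss)
  D: rows 3-5 cols 0-3 z=6 -> covers; best now D (z=6)
  E: rows 2-6 cols 2-10 z=3 -> covers; best now E (z=3)
Winner: E at z=3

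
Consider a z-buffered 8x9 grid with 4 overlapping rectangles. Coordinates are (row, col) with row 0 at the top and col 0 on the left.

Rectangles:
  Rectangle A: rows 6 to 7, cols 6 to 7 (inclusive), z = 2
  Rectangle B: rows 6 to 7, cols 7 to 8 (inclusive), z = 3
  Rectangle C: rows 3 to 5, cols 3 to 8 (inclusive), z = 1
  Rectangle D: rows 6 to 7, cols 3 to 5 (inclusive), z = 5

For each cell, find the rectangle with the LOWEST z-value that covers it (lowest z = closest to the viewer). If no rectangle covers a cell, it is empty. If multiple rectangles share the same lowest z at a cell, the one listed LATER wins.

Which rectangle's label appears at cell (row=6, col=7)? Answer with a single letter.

Answer: A

Derivation:
Check cell (6,7):
  A: rows 6-7 cols 6-7 z=2 -> covers; best now A (z=2)
  B: rows 6-7 cols 7-8 z=3 -> covers; best now A (z=2)
  C: rows 3-5 cols 3-8 -> outside (row miss)
  D: rows 6-7 cols 3-5 -> outside (col miss)
Winner: A at z=2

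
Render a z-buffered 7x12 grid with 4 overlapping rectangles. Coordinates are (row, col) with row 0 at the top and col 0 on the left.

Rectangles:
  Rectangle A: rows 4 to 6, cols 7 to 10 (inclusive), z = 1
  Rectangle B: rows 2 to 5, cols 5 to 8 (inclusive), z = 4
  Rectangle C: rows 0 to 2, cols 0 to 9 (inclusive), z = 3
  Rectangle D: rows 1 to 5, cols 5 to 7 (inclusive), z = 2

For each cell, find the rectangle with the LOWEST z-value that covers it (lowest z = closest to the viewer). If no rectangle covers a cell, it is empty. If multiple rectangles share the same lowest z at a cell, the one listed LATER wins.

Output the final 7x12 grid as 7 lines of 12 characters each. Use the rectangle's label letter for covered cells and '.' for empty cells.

CCCCCCCCCC..
CCCCCDDDCC..
CCCCCDDDCC..
.....DDDB...
.....DDAAAA.
.....DDAAAA.
.......AAAA.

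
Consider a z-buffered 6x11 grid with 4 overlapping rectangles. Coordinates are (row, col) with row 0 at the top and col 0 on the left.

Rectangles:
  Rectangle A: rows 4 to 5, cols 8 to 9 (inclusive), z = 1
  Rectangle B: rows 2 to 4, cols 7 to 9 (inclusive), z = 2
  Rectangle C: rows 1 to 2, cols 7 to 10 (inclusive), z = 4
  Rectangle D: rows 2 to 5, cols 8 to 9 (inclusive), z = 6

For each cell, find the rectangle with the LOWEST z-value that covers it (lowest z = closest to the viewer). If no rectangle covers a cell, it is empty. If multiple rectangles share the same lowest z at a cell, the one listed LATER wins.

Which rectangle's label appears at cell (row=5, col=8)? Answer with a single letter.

Check cell (5,8):
  A: rows 4-5 cols 8-9 z=1 -> covers; best now A (z=1)
  B: rows 2-4 cols 7-9 -> outside (row miss)
  C: rows 1-2 cols 7-10 -> outside (row miss)
  D: rows 2-5 cols 8-9 z=6 -> covers; best now A (z=1)
Winner: A at z=1

Answer: A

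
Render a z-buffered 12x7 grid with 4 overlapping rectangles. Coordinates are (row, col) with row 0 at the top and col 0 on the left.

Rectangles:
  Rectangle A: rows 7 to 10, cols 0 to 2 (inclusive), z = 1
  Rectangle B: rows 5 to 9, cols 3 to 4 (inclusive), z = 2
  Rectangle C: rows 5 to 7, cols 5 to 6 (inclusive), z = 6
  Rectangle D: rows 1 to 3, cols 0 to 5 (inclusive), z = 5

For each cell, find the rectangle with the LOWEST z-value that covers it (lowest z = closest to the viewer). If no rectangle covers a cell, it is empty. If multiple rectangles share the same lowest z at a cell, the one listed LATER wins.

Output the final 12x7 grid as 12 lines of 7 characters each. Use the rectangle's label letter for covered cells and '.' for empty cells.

.......
DDDDDD.
DDDDDD.
DDDDDD.
.......
...BBCC
...BBCC
AAABBCC
AAABB..
AAABB..
AAA....
.......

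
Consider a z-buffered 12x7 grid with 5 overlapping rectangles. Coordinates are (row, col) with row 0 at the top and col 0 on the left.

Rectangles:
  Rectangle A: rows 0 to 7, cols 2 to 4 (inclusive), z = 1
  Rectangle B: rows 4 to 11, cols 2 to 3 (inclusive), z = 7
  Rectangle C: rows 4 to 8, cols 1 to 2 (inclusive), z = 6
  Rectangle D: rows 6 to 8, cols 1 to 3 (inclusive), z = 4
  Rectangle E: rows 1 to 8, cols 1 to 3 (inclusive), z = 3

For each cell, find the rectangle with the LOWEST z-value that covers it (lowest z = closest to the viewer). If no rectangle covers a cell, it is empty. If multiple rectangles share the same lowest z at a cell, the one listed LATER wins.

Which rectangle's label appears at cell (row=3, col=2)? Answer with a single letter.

Answer: A

Derivation:
Check cell (3,2):
  A: rows 0-7 cols 2-4 z=1 -> covers; best now A (z=1)
  B: rows 4-11 cols 2-3 -> outside (row miss)
  C: rows 4-8 cols 1-2 -> outside (row miss)
  D: rows 6-8 cols 1-3 -> outside (row miss)
  E: rows 1-8 cols 1-3 z=3 -> covers; best now A (z=1)
Winner: A at z=1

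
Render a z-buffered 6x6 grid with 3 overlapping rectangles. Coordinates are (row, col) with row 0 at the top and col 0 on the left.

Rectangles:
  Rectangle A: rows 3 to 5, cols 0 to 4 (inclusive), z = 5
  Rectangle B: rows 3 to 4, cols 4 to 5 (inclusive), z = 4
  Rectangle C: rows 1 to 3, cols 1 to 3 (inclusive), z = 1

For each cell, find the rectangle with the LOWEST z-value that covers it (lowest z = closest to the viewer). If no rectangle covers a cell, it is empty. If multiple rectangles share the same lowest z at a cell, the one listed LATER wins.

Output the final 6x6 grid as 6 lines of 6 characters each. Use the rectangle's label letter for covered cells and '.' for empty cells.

......
.CCC..
.CCC..
ACCCBB
AAAABB
AAAAA.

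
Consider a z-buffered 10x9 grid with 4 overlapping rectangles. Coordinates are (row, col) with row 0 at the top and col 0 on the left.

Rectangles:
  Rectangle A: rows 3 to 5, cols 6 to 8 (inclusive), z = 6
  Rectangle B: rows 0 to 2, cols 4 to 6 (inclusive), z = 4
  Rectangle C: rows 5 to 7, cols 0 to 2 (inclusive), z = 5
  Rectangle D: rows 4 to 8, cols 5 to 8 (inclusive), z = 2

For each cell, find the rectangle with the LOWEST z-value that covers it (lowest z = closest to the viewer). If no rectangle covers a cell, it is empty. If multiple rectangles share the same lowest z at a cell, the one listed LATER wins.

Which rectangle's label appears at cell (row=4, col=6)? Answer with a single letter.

Answer: D

Derivation:
Check cell (4,6):
  A: rows 3-5 cols 6-8 z=6 -> covers; best now A (z=6)
  B: rows 0-2 cols 4-6 -> outside (row miss)
  C: rows 5-7 cols 0-2 -> outside (row miss)
  D: rows 4-8 cols 5-8 z=2 -> covers; best now D (z=2)
Winner: D at z=2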